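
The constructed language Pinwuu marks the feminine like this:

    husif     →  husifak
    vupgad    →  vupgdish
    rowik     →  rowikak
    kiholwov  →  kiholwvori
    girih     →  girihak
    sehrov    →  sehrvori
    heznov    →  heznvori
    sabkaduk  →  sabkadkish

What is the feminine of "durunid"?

durunidak

rowik and sabkaduk both end in -k yet inflect differently (rowikak, sabkadkish), so the final letter is not what conditions the rule; the last vowel is.
"durunid" has last vowel 'i'. The stems whose last vowel is 'i' (girih → girihak, husif → husifak, rowik → rowikak) add -ak.
So durunid → durunidak.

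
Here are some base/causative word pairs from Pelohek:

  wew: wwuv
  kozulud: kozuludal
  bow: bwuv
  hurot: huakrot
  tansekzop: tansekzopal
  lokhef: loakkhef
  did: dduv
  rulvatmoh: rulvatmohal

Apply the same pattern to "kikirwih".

"kikirwih" has 3 vowels. The stems with 3 vowels (kozulud → kozuludal, rulvatmoh → rulvatmohal, tansekzop → tansekzopal) add -al.
The other patterns: stems with 1 vowel delete the last vowel and add -uv; stems with 2 vowels insert -ak- after the first vowel.
So kikirwih → kikirwihal.

kikirwihal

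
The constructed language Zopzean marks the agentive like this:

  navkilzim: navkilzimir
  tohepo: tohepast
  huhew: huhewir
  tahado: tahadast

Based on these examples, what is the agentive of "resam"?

resamir

tahado and navkilzim both have 3 vowels yet inflect differently (tahadast, navkilzimir), so the number of vowels is not what conditions the rule; the final letter is.
"resam" ends in -m. The one such stem in the data (navkilzim → navkilzimir) adds -ir, so the same rule applies.
The other pattern: stems ending in -o drop the final letter and add -ast.
So resam → resamir.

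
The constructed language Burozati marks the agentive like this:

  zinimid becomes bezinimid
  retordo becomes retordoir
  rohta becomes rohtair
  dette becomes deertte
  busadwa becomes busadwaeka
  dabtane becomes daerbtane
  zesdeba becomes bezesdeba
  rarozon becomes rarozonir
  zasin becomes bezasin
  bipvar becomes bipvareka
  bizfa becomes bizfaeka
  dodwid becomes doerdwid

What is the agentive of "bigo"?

bigoeka

bizfa and zesdeba both end in -a yet inflect differently (bizfaeka, bezesdeba), so the final letter is not what conditions the rule; the first letter is.
"bigo" begins with b-. The stems beginning with b- (bizfa → bizfaeka, busadwa → busadwaeka, bipvar → bipvareka) add -eka.
So bigo → bigoeka.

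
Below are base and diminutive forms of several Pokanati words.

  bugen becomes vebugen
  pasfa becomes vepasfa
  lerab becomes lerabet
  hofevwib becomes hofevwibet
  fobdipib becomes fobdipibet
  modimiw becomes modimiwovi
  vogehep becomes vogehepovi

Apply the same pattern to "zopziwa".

"zopziwa" ends in -a. The one such stem in the data (pasfa → vepasfa) adds the prefix ve-, so the same rule applies.
The other patterns: stems ending in -b add -et; stems ending in -p or -w add -ovi.
So zopziwa → vezopziwa.

vezopziwa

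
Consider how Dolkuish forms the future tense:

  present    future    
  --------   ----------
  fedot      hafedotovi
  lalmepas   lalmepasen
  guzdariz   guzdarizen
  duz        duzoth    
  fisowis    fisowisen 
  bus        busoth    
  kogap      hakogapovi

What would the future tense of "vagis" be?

bus and fisowis both end in -s yet inflect differently (busoth, fisowisen), so the final letter is not what conditions the rule; the number of vowels is.
"vagis" has 2 vowels. The stems with 2 vowels (fedot → hafedotovi, kogap → hakogapovi) add ha- … -ovi around the stem.
The other patterns: stems with 1 vowel add -oth; stems with 3 vowels add -en.
So vagis → havagisovi.

havagisovi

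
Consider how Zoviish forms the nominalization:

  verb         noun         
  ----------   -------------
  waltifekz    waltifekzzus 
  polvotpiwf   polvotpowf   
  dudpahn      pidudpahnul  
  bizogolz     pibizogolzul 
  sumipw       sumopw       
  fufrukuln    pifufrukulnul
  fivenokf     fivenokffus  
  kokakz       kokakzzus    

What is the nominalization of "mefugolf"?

waltifekz and bizogolz both end in -z yet inflect differently (waltifekzzus, pibizogolzul), so the final letter is not what conditions the rule; the second-to-last letter is.
"mefugolf" has second-to-last letter 'l'. The stems whose second-to-last letter is 'l' (fufrukuln → pifufrukulnul, bizogolz → pibizogolzul) add pi- … -ul around the stem.
The other patterns: stems whose second-to-last letter is 'k' double the final consonant and add -us; stems whose second-to-last letter is 'p' or 'w' change the last vowel to 'o'.
So mefugolf → pimefugolful.

pimefugolful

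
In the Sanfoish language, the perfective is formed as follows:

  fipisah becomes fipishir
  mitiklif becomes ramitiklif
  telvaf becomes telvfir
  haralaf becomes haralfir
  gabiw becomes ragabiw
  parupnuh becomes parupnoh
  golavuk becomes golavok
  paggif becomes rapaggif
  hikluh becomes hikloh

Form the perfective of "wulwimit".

rawulwimit

fipisah and hikluh both end in -h yet inflect differently (fipishir, hikloh), so the final letter is not what conditions the rule; the last vowel is.
"wulwimit" has last vowel 'i'. The stems whose last vowel is 'i' (gabiw → ragabiw, paggif → rapaggif, mitiklif → ramitiklif) add the prefix ra-.
The other patterns: stems whose last vowel is 'a' delete the last vowel and add -ir; stems whose last vowel is 'u' change the last vowel to 'o'.
So wulwimit → rawulwimit.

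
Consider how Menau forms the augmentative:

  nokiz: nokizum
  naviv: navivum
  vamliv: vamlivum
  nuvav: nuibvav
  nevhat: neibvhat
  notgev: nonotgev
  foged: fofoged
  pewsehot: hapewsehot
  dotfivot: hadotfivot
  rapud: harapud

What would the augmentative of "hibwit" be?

naviv and nuvav both end in -v yet inflect differently (navivum, nuibvav), so the final letter is not what conditions the rule; the last vowel is.
"hibwit" has last vowel 'i'. The stems whose last vowel is 'i' (nokiz → nokizum, naviv → navivum, vamliv → vamlivum) add -um.
So hibwit → hibwitum.

hibwitum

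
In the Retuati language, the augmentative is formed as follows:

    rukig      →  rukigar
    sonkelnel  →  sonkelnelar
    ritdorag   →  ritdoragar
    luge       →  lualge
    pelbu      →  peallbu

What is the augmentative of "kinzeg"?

sonkelnel and luge both have last vowel 'e' yet inflect differently (sonkelnelar, lualge), so the last vowel is not what conditions the rule; whether the stem ends in a vowel or a consonant is.
"kinzeg" ends in a consonant. The stems ending in a consonant (rukig → rukigar, sonkelnel → sonkelnelar, ritdorag → ritdoragar) add -ar.
The other pattern: stems ending in a vowel insert -al- after the first vowel.
So kinzeg → kinzegar.

kinzegar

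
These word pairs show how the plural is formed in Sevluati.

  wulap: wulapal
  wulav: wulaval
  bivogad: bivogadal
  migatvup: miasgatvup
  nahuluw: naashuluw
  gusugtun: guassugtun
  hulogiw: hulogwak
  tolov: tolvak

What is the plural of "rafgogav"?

wulap and migatvup both end in -p yet inflect differently (wulapal, miasgatvup), so the final letter is not what conditions the rule; the last vowel is.
"rafgogav" has last vowel 'a'. The stems whose last vowel is 'a' (wulap → wulapal, wulav → wulaval, bivogad → bivogadal) add -al.
The other patterns: stems whose last vowel is 'u' insert -as- after the first vowel; stems whose last vowel is 'i' or 'o' delete the last vowel and add -ak.
So rafgogav → rafgogaval.

rafgogaval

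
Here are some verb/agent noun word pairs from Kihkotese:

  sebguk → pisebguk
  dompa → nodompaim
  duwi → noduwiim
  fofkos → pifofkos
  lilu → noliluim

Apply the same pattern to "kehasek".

"kehasek" ends in a consonant. The stems ending in a consonant (fofkos → pifofkos, sebguk → pisebguk) add the prefix pi-.
The other pattern: stems ending in a vowel add no- … -im around the stem.
So kehasek → pikehasek.

pikehasek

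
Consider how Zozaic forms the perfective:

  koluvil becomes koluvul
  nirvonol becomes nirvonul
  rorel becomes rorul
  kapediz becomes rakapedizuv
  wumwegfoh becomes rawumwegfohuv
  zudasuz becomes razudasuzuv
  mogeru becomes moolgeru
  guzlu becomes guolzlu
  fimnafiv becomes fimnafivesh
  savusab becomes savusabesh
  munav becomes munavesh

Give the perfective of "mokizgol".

koluvil and kapediz both have last vowel 'i' yet inflect differently (koluvul, rakapedizuv), so the last vowel is not what conditions the rule; the final letter is.
"mokizgol" ends in -l. The stems ending in -l (koluvil → koluvul, nirvonol → nirvonul, rorel → rorul) change the last vowel to 'u'.
So mokizgol → mokizgul.

mokizgul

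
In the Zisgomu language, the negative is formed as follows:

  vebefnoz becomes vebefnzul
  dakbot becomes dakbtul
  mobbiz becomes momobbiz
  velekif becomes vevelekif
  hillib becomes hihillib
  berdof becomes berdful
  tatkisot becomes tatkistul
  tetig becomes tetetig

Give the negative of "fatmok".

berdof and velekif both end in -f yet inflect differently (berdful, vevelekif), so the final letter is not what conditions the rule; the last vowel is.
"fatmok" has last vowel 'o'. The stems whose last vowel is 'o' (berdof → berdful, vebefnoz → vebefnzul, tatkisot → tatkistul) delete the last vowel and add -ul.
So fatmok → fatmkul.

fatmkul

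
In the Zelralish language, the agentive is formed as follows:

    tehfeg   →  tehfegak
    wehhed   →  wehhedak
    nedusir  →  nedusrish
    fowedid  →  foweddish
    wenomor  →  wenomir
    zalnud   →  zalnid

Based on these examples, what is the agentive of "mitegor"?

mitegir

wehhed and fowedid both end in -d yet inflect differently (wehhedak, foweddish), so the final letter is not what conditions the rule; the last vowel is.
"mitegor" has last vowel 'o'. The one such stem in the data (wenomor → wenomir) changes the last vowel to 'i' (as does zalnud), so the same rule applies.
The other patterns: stems whose last vowel is 'e' add -ak; stems whose last vowel is 'i' delete the last vowel and add -ish.
So mitegor → mitegir.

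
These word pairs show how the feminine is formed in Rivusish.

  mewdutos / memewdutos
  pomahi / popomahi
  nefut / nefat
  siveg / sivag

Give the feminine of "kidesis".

kikidesis

"kidesis" ends in -s. The one such stem in the data (mewdutos → memewdutos) repeats the first consonant+vowel as a prefix (as does pomahi), so the same rule applies.
The other pattern: stems ending in -g or -t change the last vowel to 'a'.
So kidesis → kikidesis.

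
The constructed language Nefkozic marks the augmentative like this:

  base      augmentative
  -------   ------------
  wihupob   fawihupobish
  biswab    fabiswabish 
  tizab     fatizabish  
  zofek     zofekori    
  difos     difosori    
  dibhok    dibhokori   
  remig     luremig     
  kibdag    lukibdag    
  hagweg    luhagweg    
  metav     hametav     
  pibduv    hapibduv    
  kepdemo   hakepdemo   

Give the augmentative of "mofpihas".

mofpihasori

"mofpihas" ends in -s. The one such stem in the data (difos → difosori) adds -ori, so the same rule applies.
The other patterns: stems ending in -b add fa- … -ish around the stem; stems ending in -g add the prefix lu-; stems ending in -o or -v add the prefix ha-.
So mofpihas → mofpihasori.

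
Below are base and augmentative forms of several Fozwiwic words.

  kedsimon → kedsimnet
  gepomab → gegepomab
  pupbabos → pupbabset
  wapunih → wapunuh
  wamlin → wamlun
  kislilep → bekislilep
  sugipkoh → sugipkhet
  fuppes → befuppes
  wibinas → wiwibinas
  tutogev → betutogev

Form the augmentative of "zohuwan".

wibinas and pupbabos both end in -s yet inflect differently (wiwibinas, pupbabset), so the final letter is not what conditions the rule; the last vowel is.
"zohuwan" has last vowel 'a'. The stems whose last vowel is 'a' (gepomab → gegepomab, wibinas → wiwibinas) repeat the first consonant+vowel as a prefix.
So zohuwan → zozohuwan.

zozohuwan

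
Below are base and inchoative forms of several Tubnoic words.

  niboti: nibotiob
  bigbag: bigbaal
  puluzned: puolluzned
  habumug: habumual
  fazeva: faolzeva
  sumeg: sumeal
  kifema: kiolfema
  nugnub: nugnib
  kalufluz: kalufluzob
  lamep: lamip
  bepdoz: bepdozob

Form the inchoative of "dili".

diliob

habumug and kalufluz both have last vowel 'u' yet inflect differently (habumual, kalufluzob), so the last vowel is not what conditions the rule; the final letter is.
"dili" ends in -i. The one such stem in the data (niboti → nibotiob) adds -ob, so the same rule applies.
So dili → diliob.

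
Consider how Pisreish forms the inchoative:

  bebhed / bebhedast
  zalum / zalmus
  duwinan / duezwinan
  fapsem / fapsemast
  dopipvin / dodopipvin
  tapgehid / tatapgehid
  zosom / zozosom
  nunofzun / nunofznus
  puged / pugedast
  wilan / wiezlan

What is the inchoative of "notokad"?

"notokad" has last vowel 'a'. The stems whose last vowel is 'a' (duwinan → duezwinan, wilan → wiezlan) insert -ez- after the first vowel.
The other patterns: stems whose last vowel is 'u' delete the last vowel and add -us; stems whose last vowel is 'e' add -ast; stems whose last vowel is 'i' or 'o' repeat the first consonant+vowel as a prefix.
So notokad → noeztokad.

noeztokad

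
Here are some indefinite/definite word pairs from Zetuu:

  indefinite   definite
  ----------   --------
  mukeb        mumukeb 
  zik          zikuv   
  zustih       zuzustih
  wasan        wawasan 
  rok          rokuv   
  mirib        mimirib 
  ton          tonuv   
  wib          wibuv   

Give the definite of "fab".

mukeb and wib both end in -b yet inflect differently (mumukeb, wibuv), so the final letter is not what conditions the rule; the number of vowels is.
"fab" has 1 vowel. The stems with 1 vowel (wib → wibuv, rok → rokuv, ton → tonuv) add -uv.
The other pattern: stems with 2 vowels repeat the first consonant+vowel as a prefix.
So fab → fabuv.

fabuv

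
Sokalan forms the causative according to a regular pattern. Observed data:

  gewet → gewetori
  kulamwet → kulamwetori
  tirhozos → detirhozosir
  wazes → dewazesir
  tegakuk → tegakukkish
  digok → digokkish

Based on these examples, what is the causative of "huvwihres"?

"huvwihres" ends in -s. The stems ending in -s (tirhozos → detirhozosir, wazes → dewazesir) add de- … -ir around the stem.
The other patterns: stems ending in -t add -ori; stems ending in -k double the final consonant and add -ish.
So huvwihres → dehuvwihresir.

dehuvwihresir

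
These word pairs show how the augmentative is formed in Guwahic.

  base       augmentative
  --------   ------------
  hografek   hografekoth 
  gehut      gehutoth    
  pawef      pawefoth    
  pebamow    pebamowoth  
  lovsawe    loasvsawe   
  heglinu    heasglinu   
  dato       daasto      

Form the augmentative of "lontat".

lontatoth

hografek and lovsawe both have last vowel 'e' yet inflect differently (hografekoth, loasvsawe), so the last vowel is not what conditions the rule; whether the stem ends in a vowel or a consonant is.
"lontat" ends in a consonant. The stems ending in a consonant (hografek → hografekoth, gehut → gehutoth, pawef → pawefoth) add -oth.
The other pattern: stems ending in a vowel insert -as- after the first vowel.
So lontat → lontatoth.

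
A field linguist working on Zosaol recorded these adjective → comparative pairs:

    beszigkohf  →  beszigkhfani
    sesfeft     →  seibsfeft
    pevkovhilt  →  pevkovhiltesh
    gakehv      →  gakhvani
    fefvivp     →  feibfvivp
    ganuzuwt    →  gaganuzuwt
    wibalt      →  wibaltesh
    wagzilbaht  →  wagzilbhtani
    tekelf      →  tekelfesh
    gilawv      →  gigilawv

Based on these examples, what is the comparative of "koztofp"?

koibztofp

ganuzuwt and wibalt both end in -t yet inflect differently (gaganuzuwt, wibaltesh), so the final letter is not what conditions the rule; the second-to-last letter is.
"koztofp" has second-to-last letter 'f'. The one such stem in the data (sesfeft → seibsfeft) inserts -ib- after the first vowel (as does fefvivp), so the same rule applies.
The other patterns: stems whose second-to-last letter is 'w' repeat the first consonant+vowel as a prefix; stems whose second-to-last letter is 'l' add -esh; stems whose second-to-last letter is 'h' delete the last vowel and add -ani.
So koztofp → koibztofp.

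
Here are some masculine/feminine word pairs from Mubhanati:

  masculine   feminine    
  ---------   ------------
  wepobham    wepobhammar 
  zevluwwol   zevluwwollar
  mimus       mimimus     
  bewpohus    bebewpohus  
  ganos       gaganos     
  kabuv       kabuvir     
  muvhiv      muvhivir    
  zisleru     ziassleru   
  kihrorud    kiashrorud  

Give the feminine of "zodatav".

zodatavir

zevluwwol and ganos both have last vowel 'o' yet inflect differently (zevluwwollar, gaganos), so the last vowel is not what conditions the rule; the final letter is.
"zodatav" ends in -v. The stems ending in -v (kabuv → kabuvir, muvhiv → muvhivir) add -ir.
So zodatav → zodatavir.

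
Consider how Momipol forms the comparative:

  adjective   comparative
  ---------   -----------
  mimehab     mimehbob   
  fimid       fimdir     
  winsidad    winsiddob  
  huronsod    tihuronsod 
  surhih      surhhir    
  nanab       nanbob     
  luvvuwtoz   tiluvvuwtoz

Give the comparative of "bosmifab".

bosmifbob

winsidad and huronsod both end in -d yet inflect differently (winsiddob, tihuronsod), so the final letter is not what conditions the rule; the last vowel is.
"bosmifab" has last vowel 'a'. The stems whose last vowel is 'a' (nanab → nanbob, winsidad → winsiddob, mimehab → mimehbob) delete the last vowel and add -ob.
The other patterns: stems whose last vowel is 'o' add the prefix ti-; stems whose last vowel is 'i' delete the last vowel and add -ir.
So bosmifab → bosmifbob.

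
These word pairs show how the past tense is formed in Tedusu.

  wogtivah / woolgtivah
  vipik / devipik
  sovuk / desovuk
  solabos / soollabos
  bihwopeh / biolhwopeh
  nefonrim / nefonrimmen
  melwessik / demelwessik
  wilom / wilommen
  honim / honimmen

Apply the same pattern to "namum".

vipik and honim both have last vowel 'i' yet inflect differently (devipik, honimmen), so the last vowel is not what conditions the rule; the final letter is.
"namum" ends in -m. The stems ending in -m (wilom → wilommen, honim → honimmen, nefonrim → nefonrimmen) double the final consonant and add -en.
So namum → namummen.

namummen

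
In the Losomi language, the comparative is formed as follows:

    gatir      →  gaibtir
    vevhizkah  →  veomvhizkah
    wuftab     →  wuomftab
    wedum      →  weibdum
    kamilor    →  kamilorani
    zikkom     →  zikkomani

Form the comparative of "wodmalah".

woomdmalah

kamilor and gatir both end in -r yet inflect differently (kamilorani, gaibtir), so the final letter is not what conditions the rule; the last vowel is.
"wodmalah" has last vowel 'a'. The stems whose last vowel is 'a' (wuftab → wuomftab, vevhizkah → veomvhizkah) insert -om- after the first vowel.
So wodmalah → woomdmalah.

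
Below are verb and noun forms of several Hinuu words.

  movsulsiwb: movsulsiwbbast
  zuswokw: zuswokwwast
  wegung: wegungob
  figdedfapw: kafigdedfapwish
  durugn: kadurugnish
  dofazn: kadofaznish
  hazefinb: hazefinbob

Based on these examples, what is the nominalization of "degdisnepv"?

kadegdisnepvish

movsulsiwb and hazefinb both end in -b yet inflect differently (movsulsiwbbast, hazefinbob), so the final letter is not what conditions the rule; the second-to-last letter is.
"degdisnepv" has second-to-last letter 'p'. The one such stem in the data (figdedfapw → kafigdedfapwish) adds ka- … -ish around the stem, so the same rule applies.
So degdisnepv → kadegdisnepvish.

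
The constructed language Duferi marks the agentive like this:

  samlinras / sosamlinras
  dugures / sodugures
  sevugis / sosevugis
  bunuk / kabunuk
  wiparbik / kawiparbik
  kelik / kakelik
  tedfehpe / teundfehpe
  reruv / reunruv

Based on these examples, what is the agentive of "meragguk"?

sevugis and wiparbik both have last vowel 'i' yet inflect differently (sosevugis, kawiparbik), so the last vowel is not what conditions the rule; the final letter is.
"meragguk" ends in -k. The stems ending in -k (bunuk → kabunuk, wiparbik → kawiparbik, kelik → kakelik) add the prefix ka-.
So meragguk → kameragguk.

kameragguk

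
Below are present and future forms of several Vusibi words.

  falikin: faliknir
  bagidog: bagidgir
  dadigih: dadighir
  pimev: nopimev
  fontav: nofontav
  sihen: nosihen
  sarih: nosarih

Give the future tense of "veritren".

veritrnir

"veritren" has 3 vowels. The stems with 3 vowels (falikin → faliknir, bagidog → bagidgir, dadigih → dadighir) delete the last vowel and add -ir.
So veritren → veritrnir.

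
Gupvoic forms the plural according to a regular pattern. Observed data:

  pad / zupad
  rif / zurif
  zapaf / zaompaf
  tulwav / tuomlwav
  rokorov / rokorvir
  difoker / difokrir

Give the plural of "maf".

zumaf

rif and zapaf both end in -f yet inflect differently (zurif, zaompaf), so the final letter is not what conditions the rule; the number of vowels is.
"maf" has 1 vowel. The stems with 1 vowel (pad → zupad, rif → zurif) add the prefix zu-.
So maf → zumaf.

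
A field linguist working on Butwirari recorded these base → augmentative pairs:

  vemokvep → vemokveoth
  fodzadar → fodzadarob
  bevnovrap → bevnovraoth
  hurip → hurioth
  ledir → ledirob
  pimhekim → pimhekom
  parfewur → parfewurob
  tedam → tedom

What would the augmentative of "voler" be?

hurip and pimhekim both have last vowel 'i' yet inflect differently (hurioth, pimhekom), so the last vowel is not what conditions the rule; the final letter is.
"voler" ends in -r. The stems ending in -r (parfewur → parfewurob, fodzadar → fodzadarob, ledir → ledirob) add -ob.
The other patterns: stems ending in -p drop the final letter and add -oth; stems ending in -m change the last vowel to 'o'.
So voler → volerob.

volerob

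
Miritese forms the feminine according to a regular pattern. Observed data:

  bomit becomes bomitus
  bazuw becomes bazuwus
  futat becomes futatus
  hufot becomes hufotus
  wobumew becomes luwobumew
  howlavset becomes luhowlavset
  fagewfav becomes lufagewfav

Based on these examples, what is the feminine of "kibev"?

kibevus

"kibev" has 2 vowels. The stems with 2 vowels (bomit → bomitus, bazuw → bazuwus, futat → futatus) add -us.
So kibev → kibevus.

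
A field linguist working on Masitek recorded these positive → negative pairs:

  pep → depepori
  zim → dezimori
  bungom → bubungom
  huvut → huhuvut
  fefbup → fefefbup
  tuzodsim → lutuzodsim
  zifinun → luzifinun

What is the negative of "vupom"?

vuvupom

zim and bungom both end in -m yet inflect differently (dezimori, bubungom), so the final letter is not what conditions the rule; the number of vowels is.
"vupom" has 2 vowels. The stems with 2 vowels (bungom → bubungom, huvut → huhuvut, fefbup → fefefbup) repeat the first consonant+vowel as a prefix.
The other patterns: stems with 1 vowel add de- … -ori around the stem; stems with 3 vowels add the prefix lu-.
So vupom → vuvupom.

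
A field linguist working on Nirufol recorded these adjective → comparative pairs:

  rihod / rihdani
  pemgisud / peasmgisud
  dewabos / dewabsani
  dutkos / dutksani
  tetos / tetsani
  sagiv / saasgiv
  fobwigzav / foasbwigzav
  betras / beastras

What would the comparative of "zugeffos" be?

zugeffsani

rihod and pemgisud both end in -d yet inflect differently (rihdani, peasmgisud), so the final letter is not what conditions the rule; the last vowel is.
"zugeffos" has last vowel 'o'. The stems whose last vowel is 'o' (dutkos → dutksani, tetos → tetsani, dewabos → dewabsani) delete the last vowel and add -ani.
So zugeffos → zugeffsani.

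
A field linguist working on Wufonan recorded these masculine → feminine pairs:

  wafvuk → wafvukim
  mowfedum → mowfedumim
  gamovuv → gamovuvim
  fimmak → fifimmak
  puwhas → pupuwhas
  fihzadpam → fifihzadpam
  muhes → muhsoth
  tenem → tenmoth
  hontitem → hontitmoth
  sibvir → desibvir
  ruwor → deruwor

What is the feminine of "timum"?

timumim

"timum" has last vowel 'u'. The stems whose last vowel is 'u' (wafvuk → wafvukim, mowfedum → mowfedumim, gamovuv → gamovuvim) add -im.
So timum → timumim.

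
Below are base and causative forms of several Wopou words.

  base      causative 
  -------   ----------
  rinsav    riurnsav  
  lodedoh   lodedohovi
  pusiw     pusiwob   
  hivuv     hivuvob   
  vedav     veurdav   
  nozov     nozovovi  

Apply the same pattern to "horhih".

nozov and rinsav both end in -v yet inflect differently (nozovovi, riurnsav), so the final letter is not what conditions the rule; the last vowel is.
"horhih" has last vowel 'i'. The one such stem in the data (pusiw → pusiwob) adds -ob, so the same rule applies.
The other patterns: stems whose last vowel is 'o' add -ovi; stems whose last vowel is 'a' insert -ur- after the first vowel.
So horhih → horhihob.

horhihob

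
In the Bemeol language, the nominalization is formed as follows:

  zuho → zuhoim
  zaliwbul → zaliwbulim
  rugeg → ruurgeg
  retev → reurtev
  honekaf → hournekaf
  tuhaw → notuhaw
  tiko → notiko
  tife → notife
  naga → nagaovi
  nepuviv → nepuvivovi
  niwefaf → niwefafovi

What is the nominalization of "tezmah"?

notezmah

zuho and tiko both end in -o yet inflect differently (zuhoim, notiko), so the final letter is not what conditions the rule; the first letter is.
"tezmah" begins with t-. The stems beginning with t- (tuhaw → notuhaw, tiko → notiko, tife → notife) add the prefix no-.
The other patterns: stems beginning with z- add -im; stems beginning with h- or r- insert -ur- after the first vowel; stems beginning with n- add -ovi.
So tezmah → notezmah.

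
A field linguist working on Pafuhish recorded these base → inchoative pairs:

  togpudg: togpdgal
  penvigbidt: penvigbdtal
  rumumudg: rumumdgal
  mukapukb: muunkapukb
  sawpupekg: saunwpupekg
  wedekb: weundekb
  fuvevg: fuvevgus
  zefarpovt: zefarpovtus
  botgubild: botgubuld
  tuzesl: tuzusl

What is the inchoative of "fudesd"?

fudusd

togpudg and sawpupekg both end in -g yet inflect differently (togpdgal, saunwpupekg), so the final letter is not what conditions the rule; the second-to-last letter is.
"fudesd" has second-to-last letter 's'. The one such stem in the data (tuzesl → tuzusl) changes the last vowel to 'u' (as does botgubild), so the same rule applies.
The other patterns: stems whose second-to-last letter is 'd' delete the last vowel and add -al; stems whose second-to-last letter is 'k' insert -un- after the first vowel; stems whose second-to-last letter is 'v' add -us.
So fudesd → fudusd.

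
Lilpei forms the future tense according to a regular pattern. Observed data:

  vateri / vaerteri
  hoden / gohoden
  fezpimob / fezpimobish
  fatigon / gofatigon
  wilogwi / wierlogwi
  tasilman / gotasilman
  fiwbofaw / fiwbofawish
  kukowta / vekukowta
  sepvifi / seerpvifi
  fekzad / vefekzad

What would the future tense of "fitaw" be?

tasilman and kukowta both have last vowel 'a' yet inflect differently (gotasilman, vekukowta), so the last vowel is not what conditions the rule; the final letter is.
"fitaw" ends in -w. The one such stem in the data (fiwbofaw → fiwbofawish) adds -ish, so the same rule applies.
So fitaw → fitawish.

fitawish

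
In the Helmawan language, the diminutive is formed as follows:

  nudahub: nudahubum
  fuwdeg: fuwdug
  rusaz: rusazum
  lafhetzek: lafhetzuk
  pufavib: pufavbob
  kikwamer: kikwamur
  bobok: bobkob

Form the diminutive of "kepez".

kepuz

lafhetzek and bobok both end in -k yet inflect differently (lafhetzuk, bobkob), so the final letter is not what conditions the rule; the last vowel is.
"kepez" has last vowel 'e'. The stems whose last vowel is 'e' (lafhetzek → lafhetzuk, fuwdeg → fuwdug, kikwamer → kikwamur) change the last vowel to 'u'.
The other patterns: stems whose last vowel is 'i' or 'o' delete the last vowel and add -ob; stems whose last vowel is 'a' or 'u' add -um.
So kepez → kepuz.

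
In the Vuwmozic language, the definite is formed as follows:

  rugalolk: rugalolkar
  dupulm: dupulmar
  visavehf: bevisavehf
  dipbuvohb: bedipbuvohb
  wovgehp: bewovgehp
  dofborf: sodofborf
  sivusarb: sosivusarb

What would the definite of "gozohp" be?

begozohp

visavehf and dofborf both end in -f yet inflect differently (bevisavehf, sodofborf), so the final letter is not what conditions the rule; the second-to-last letter is.
"gozohp" has second-to-last letter 'h'. The stems whose second-to-last letter is 'h' (visavehf → bevisavehf, dipbuvohb → bedipbuvohb, wovgehp → bewovgehp) add the prefix be-.
So gozohp → begozohp.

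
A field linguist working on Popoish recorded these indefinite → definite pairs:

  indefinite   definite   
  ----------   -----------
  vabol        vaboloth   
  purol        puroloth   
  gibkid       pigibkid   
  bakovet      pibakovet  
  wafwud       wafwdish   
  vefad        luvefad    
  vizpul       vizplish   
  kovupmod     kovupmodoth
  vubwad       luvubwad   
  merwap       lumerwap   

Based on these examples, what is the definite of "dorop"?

doropoth

vefad and kovupmod both end in -d yet inflect differently (luvefad, kovupmodoth), so the final letter is not what conditions the rule; the last vowel is.
"dorop" has last vowel 'o'. The stems whose last vowel is 'o' (purol → puroloth, vabol → vaboloth, kovupmod → kovupmodoth) add -oth.
The other patterns: stems whose last vowel is 'a' add the prefix lu-; stems whose last vowel is 'u' delete the last vowel and add -ish; stems whose last vowel is 'e' or 'i' add the prefix pi-.
So dorop → doropoth.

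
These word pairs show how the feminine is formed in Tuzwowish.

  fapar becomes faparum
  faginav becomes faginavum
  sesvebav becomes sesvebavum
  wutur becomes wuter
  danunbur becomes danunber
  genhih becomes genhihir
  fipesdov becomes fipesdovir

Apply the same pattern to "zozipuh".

zozipeh

fapar and wutur both end in -r yet inflect differently (faparum, wuter), so the final letter is not what conditions the rule; the last vowel is.
"zozipuh" has last vowel 'u'. The stems whose last vowel is 'u' (wutur → wuter, danunbur → danunber) change the last vowel to 'e'.
The other patterns: stems whose last vowel is 'a' add -um; stems whose last vowel is 'i' or 'o' add -ir.
So zozipuh → zozipeh.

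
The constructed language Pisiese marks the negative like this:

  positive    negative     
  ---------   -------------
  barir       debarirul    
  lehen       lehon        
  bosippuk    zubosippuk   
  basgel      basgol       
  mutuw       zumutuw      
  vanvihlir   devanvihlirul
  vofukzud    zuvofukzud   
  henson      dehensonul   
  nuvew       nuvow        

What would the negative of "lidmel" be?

lidmol

nuvew and mutuw both end in -w yet inflect differently (nuvow, zumutuw), so the final letter is not what conditions the rule; the last vowel is.
"lidmel" has last vowel 'e'. The stems whose last vowel is 'e' (lehen → lehon, nuvew → nuvow, basgel → basgol) change the last vowel to 'o'.
The other patterns: stems whose last vowel is 'u' add the prefix zu-; stems whose last vowel is 'i' or 'o' add de- … -ul around the stem.
So lidmel → lidmol.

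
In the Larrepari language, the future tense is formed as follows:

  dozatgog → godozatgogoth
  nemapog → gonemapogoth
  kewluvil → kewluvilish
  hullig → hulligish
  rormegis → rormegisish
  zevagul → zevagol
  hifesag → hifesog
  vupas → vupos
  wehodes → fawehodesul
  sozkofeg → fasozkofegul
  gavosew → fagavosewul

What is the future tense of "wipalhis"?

"wipalhis" has last vowel 'i'. The stems whose last vowel is 'i' (kewluvil → kewluvilish, hullig → hulligish, rormegis → rormegisish) add -ish.
So wipalhis → wipalhisish.

wipalhisish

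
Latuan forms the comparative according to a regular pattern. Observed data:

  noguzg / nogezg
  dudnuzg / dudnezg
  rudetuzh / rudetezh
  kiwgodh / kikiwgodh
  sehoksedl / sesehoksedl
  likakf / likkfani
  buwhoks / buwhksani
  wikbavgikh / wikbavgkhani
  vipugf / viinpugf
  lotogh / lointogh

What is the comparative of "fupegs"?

fuinpegs

rudetuzh and kiwgodh both end in -h yet inflect differently (rudetezh, kikiwgodh), so the final letter is not what conditions the rule; the second-to-last letter is.
"fupegs" has second-to-last letter 'g'. The stems whose second-to-last letter is 'g' (vipugf → viinpugf, lotogh → lointogh) insert -in- after the first vowel.
The other patterns: stems whose second-to-last letter is 'z' change the last vowel to 'e'; stems whose second-to-last letter is 'd' repeat the first consonant+vowel as a prefix; stems whose second-to-last letter is 'k' delete the last vowel and add -ani.
So fupegs → fuinpegs.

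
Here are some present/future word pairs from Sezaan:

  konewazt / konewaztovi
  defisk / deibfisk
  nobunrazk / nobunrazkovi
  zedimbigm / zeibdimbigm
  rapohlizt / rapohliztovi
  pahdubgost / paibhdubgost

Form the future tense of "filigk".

fiibligk

konewazt and pahdubgost both end in -t yet inflect differently (konewaztovi, paibhdubgost), so the final letter is not what conditions the rule; the second-to-last letter is.
"filigk" has second-to-last letter 'g'. The one such stem in the data (zedimbigm → zeibdimbigm) inserts -ib- after the first vowel (as do pahdubgost, defisk), so the same rule applies.
So filigk → fiibligk.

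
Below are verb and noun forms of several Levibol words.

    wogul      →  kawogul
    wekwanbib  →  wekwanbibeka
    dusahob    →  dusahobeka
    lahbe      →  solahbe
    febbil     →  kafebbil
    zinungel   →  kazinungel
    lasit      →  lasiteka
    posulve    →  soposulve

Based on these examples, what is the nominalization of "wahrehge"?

sowahrehge

"wahrehge" ends in -e. The stems ending in -e (lahbe → solahbe, posulve → soposulve) add the prefix so-.
So wahrehge → sowahrehge.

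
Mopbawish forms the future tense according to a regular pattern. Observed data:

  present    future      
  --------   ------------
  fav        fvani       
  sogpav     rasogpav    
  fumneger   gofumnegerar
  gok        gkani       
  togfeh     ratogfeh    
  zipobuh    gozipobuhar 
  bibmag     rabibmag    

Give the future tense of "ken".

knani

fav and sogpav both end in -v yet inflect differently (fvani, rasogpav), so the final letter is not what conditions the rule; the number of vowels is.
"ken" has 1 vowel. The stems with 1 vowel (fav → fvani, gok → gkani) delete the last vowel and add -ani.
So ken → knani.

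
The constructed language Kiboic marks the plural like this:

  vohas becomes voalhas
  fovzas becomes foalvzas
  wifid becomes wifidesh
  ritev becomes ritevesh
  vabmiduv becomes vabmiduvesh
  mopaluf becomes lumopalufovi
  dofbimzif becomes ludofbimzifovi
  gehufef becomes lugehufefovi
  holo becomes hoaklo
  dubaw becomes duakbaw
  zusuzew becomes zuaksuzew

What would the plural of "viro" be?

viakro

vabmiduv and mopaluf both have last vowel 'u' yet inflect differently (vabmiduvesh, lumopalufovi), so the last vowel is not what conditions the rule; the final letter is.
"viro" ends in -o. The one such stem in the data (holo → hoaklo) inserts -ak- after the first vowel (as do dubaw, zusuzew), so the same rule applies.
The other patterns: stems ending in -s insert -al- after the first vowel; stems ending in -d or -v add -esh; stems ending in -f add lu- … -ovi around the stem.
So viro → viakro.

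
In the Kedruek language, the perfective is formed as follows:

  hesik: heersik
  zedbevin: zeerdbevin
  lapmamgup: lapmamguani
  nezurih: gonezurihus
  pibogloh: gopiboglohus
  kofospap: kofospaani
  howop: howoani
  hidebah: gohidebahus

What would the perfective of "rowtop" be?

rowtoani

howop and pibogloh both have last vowel 'o' yet inflect differently (howoani, gopiboglohus), so the last vowel is not what conditions the rule; the final letter is.
"rowtop" ends in -p. The stems ending in -p (lapmamgup → lapmamguani, kofospap → kofospaani, howop → howoani) drop the final letter and add -ani.
So rowtop → rowtoani.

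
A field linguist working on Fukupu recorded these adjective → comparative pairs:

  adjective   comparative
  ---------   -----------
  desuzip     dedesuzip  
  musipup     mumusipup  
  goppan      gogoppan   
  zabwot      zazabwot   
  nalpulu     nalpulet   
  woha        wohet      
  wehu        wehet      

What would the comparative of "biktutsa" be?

"biktutsa" ends in a vowel. The stems ending in a vowel (nalpulu → nalpulet, woha → wohet, wehu → wehet) drop the final letter and add -et.
The other pattern: stems ending in a consonant repeat the first consonant+vowel as a prefix.
So biktutsa → biktutset.

biktutset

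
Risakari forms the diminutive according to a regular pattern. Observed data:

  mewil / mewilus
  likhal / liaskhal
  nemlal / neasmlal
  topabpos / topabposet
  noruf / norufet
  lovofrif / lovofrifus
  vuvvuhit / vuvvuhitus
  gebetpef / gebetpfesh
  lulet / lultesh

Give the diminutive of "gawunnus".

mewil and nemlal both end in -l yet inflect differently (mewilus, neasmlal), so the final letter is not what conditions the rule; the last vowel is.
"gawunnus" has last vowel 'u'. The one such stem in the data (noruf → norufet) adds -et, so the same rule applies.
The other patterns: stems whose last vowel is 'i' add -us; stems whose last vowel is 'a' insert -as- after the first vowel; stems whose last vowel is 'e' delete the last vowel and add -esh.
So gawunnus → gawunnuset.

gawunnuset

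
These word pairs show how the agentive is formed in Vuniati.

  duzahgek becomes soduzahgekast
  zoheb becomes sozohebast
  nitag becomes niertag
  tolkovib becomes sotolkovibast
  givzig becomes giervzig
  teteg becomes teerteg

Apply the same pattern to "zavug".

"zavug" ends in -g. The stems ending in -g (teteg → teerteg, givzig → giervzig, nitag → niertag) insert -er- after the first vowel.
So zavug → zaervug.

zaervug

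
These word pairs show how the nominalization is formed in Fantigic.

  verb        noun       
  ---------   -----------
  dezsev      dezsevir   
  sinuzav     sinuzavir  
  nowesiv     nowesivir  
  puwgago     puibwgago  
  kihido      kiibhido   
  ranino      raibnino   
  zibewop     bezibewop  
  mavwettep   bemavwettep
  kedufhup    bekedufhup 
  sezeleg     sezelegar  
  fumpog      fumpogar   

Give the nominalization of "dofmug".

dofmugar

puwgago and zibewop both have last vowel 'o' yet inflect differently (puibwgago, bezibewop), so the last vowel is not what conditions the rule; the final letter is.
"dofmug" ends in -g. The stems ending in -g (sezeleg → sezelegar, fumpog → fumpogar) add -ar.
So dofmug → dofmugar.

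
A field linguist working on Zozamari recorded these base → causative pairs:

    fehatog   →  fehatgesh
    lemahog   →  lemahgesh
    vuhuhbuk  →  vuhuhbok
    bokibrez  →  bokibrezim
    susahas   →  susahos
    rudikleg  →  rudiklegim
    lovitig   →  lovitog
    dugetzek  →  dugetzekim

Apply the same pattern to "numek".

numekim

rudikleg and lemahog both end in -g yet inflect differently (rudiklegim, lemahgesh), so the final letter is not what conditions the rule; the last vowel is.
"numek" has last vowel 'e'. The stems whose last vowel is 'e' (rudikleg → rudiklegim, bokibrez → bokibrezim, dugetzek → dugetzekim) add -im.
The other patterns: stems whose last vowel is 'o' delete the last vowel and add -esh; stems whose last vowel is 'a', 'i' or 'u' change the last vowel to 'o'.
So numek → numekim.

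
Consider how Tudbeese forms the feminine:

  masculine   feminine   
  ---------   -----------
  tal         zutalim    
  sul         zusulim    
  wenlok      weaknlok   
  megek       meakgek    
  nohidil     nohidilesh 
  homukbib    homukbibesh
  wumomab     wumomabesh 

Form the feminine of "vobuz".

tal and nohidil both end in -l yet inflect differently (zutalim, nohidilesh), so the final letter is not what conditions the rule; the number of vowels is.
"vobuz" has 2 vowels. The stems with 2 vowels (wenlok → weaknlok, megek → meakgek) insert -ak- after the first vowel.
So vobuz → voakbuz.

voakbuz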